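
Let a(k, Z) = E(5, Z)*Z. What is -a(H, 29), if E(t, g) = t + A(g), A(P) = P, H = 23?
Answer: -986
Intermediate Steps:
E(t, g) = g + t (E(t, g) = t + g = g + t)
a(k, Z) = Z*(5 + Z) (a(k, Z) = (Z + 5)*Z = (5 + Z)*Z = Z*(5 + Z))
-a(H, 29) = -29*(5 + 29) = -29*34 = -1*986 = -986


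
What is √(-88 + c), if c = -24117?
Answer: I*√24205 ≈ 155.58*I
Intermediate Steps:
√(-88 + c) = √(-88 - 24117) = √(-24205) = I*√24205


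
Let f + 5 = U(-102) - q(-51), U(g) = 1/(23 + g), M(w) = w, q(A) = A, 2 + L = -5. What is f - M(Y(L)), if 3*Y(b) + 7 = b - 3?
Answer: 12242/237 ≈ 51.654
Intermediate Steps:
L = -7 (L = -2 - 5 = -7)
Y(b) = -10/3 + b/3 (Y(b) = -7/3 + (b - 3)/3 = -7/3 + (-3 + b)/3 = -7/3 + (-1 + b/3) = -10/3 + b/3)
f = 3633/79 (f = -5 + (1/(23 - 102) - 1*(-51)) = -5 + (1/(-79) + 51) = -5 + (-1/79 + 51) = -5 + 4028/79 = 3633/79 ≈ 45.987)
f - M(Y(L)) = 3633/79 - (-10/3 + (⅓)*(-7)) = 3633/79 - (-10/3 - 7/3) = 3633/79 - 1*(-17/3) = 3633/79 + 17/3 = 12242/237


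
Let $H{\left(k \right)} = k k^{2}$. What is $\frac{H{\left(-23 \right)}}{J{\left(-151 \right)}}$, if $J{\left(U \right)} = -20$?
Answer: $\frac{12167}{20} \approx 608.35$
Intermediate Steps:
$H{\left(k \right)} = k^{3}$
$\frac{H{\left(-23 \right)}}{J{\left(-151 \right)}} = \frac{\left(-23\right)^{3}}{-20} = \left(-12167\right) \left(- \frac{1}{20}\right) = \frac{12167}{20}$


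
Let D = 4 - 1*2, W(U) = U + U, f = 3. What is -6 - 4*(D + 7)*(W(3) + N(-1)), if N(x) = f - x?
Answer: -366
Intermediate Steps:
W(U) = 2*U
N(x) = 3 - x
D = 2 (D = 4 - 2 = 2)
-6 - 4*(D + 7)*(W(3) + N(-1)) = -6 - 4*(2 + 7)*(2*3 + (3 - 1*(-1))) = -6 - 36*(6 + (3 + 1)) = -6 - 36*(6 + 4) = -6 - 36*10 = -6 - 4*90 = -6 - 360 = -366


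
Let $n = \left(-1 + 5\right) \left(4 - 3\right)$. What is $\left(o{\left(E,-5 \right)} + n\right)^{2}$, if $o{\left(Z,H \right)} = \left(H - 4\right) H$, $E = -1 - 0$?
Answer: $2401$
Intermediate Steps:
$E = -1$ ($E = -1 + 0 = -1$)
$o{\left(Z,H \right)} = H \left(-4 + H\right)$ ($o{\left(Z,H \right)} = \left(-4 + H\right) H = H \left(-4 + H\right)$)
$n = 4$ ($n = 4 \cdot 1 = 4$)
$\left(o{\left(E,-5 \right)} + n\right)^{2} = \left(- 5 \left(-4 - 5\right) + 4\right)^{2} = \left(\left(-5\right) \left(-9\right) + 4\right)^{2} = \left(45 + 4\right)^{2} = 49^{2} = 2401$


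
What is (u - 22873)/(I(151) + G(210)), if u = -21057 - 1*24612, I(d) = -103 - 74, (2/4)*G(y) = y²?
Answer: -68542/88023 ≈ -0.77868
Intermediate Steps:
G(y) = 2*y²
I(d) = -177
u = -45669 (u = -21057 - 24612 = -45669)
(u - 22873)/(I(151) + G(210)) = (-45669 - 22873)/(-177 + 2*210²) = -68542/(-177 + 2*44100) = -68542/(-177 + 88200) = -68542/88023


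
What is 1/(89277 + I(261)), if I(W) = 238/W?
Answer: 261/23301535 ≈ 1.1201e-5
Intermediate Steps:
1/(89277 + I(261)) = 1/(89277 + 238/261) = 1/(23301535/261) = 261/23301535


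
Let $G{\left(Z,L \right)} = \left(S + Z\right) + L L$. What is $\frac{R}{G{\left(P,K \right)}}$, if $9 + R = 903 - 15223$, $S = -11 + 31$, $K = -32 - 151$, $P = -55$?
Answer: $- \frac{14329}{33454} \approx -0.42832$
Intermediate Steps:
$K = -183$
$S = 20$
$G{\left(Z,L \right)} = 20 + Z + L^{2}$ ($G{\left(Z,L \right)} = \left(20 + Z\right) + L L = \left(20 + Z\right) + L^{2} = 20 + Z + L^{2}$)
$R = -14329$ ($R = -9 + \left(903 - 15223\right) = -9 - 14320 = -14329$)
$\frac{R}{G{\left(P,K \right)}} = - \frac{14329}{20 - 55 + \left(-183\right)^{2}} = - \frac{14329}{20 - 55 + 33489} = - \frac{14329}{33454}$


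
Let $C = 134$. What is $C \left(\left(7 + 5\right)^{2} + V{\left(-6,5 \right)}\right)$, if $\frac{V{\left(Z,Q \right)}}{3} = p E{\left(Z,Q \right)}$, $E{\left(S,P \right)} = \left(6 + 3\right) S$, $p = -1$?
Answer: $41004$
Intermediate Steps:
$E{\left(S,P \right)} = 9 S$
$V{\left(Z,Q \right)} = - 27 Z$ ($V{\left(Z,Q \right)} = 3 \left(- 9 Z\right) = - 27 Z$)
$C \left(\left(7 + 5\right)^{2} + V{\left(-6,5 \right)}\right) = 134 \left(\left(7 + 5\right)^{2} - -162\right) = 134 \left(12^{2} + 162\right) = 134 \left(144 + 162\right) = 134 \cdot 306 = 41004$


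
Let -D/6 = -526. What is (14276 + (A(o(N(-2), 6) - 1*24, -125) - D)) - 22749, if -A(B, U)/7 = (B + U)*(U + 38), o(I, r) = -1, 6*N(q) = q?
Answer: -102979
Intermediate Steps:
D = 3156 (D = -6*(-526) = 3156)
N(q) = q/6
A(B, U) = -7*(38 + U)*(B + U) (A(B, U) = -7*(B + U)*(U + 38) = -7*(B + U)*(38 + U) = -7*(38 + U)*(B + U))
(14276 + (A(o(N(-2), 6) - 1*24, -125) - D)) - 22749 = (14276 + ((-266*(-1 - 1*24) - 266*(-125) - 7*(-125)**2 - 7*(-1 - 1*24)*(-125)) - 1*3156)) - 22749 = (14276 + ((-266*(-1 - 24) + 33250 - 7*15625 - 7*(-1 - 24)*(-125)) - 3156)) - 22749 = (14276 + ((-266*(-25) + 33250 - 109375 - 7*(-25)*(-125)) - 3156)) - 22749 = (14276 + ((6650 + 33250 - 109375 - 21875) - 3156)) - 22749 = (14276 + (-91350 - 3156)) - 22749 = (14276 - 94506) - 22749 = -80230 - 22749 = -102979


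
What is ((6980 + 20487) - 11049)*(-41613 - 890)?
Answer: -697814254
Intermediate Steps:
((6980 + 20487) - 11049)*(-41613 - 890) = (27467 - 11049)*(-42503) = 16418*(-42503) = -697814254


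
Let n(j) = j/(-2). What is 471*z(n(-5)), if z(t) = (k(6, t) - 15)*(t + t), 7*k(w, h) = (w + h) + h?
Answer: -221370/7 ≈ -31624.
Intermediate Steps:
k(w, h) = w/7 + 2*h/7 (k(w, h) = ((w + h) + h)/7 = ((h + w) + h)/7 = (w + 2*h)/7 = w/7 + 2*h/7)
n(j) = -j/2 (n(j) = j*(-½) = -j/2)
z(t) = 2*t*(-99/7 + 2*t/7) (z(t) = (((⅐)*6 + 2*t/7) - 15)*(t + t) = ((6/7 + 2*t/7) - 15)*(2*t) = (-99/7 + 2*t/7)*(2*t) = 2*t*(-99/7 + 2*t/7))
471*z(n(-5)) = 471*(2*(-½*(-5))*(-99 + 2*(-½*(-5)))/7) = 471*((2/7)*(5/2)*(-99 + 2*(5/2))) = 471*((2/7)*(5/2)*(-99 + 5)) = 471*((2/7)*(5/2)*(-94)) = 471*(-470/7) = -221370/7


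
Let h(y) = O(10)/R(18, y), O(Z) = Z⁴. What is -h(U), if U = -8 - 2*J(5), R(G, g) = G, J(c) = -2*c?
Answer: -5000/9 ≈ -555.56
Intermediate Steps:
U = 12 (U = -8 - (-4)*5 = -8 - 2*(-10) = -8 + 20 = 12)
h(y) = 5000/9 (h(y) = 10⁴/18 = 10000*(1/18) = 5000/9)
-h(U) = -1*5000/9 = -5000/9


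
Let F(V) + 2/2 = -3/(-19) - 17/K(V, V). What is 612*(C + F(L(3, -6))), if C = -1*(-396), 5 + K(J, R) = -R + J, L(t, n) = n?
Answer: 23172156/95 ≈ 2.4392e+5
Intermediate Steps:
K(J, R) = -5 + J - R (K(J, R) = -5 + (-R + J) = -5 + (J - R) = -5 + J - R)
F(V) = 243/95 (F(V) = -1 + (-3/(-19) - 17/(-5 + V - V)) = -1 + (-3*(-1/19) - 17/(-5)) = -1 + (3/19 - 17*(-1/5)) = -1 + (3/19 + 17/5) = -1 + 338/95 = 243/95)
C = 396
612*(C + F(L(3, -6))) = 612*(396 + 243/95) = 612*(37863/95) = 23172156/95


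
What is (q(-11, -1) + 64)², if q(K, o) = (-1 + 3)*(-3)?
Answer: 3364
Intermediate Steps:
q(K, o) = -6 (q(K, o) = 2*(-3) = -6)
(q(-11, -1) + 64)² = (-6 + 64)² = 58² = 3364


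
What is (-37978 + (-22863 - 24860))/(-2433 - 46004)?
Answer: 85701/48437 ≈ 1.7693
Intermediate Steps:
(-37978 + (-22863 - 24860))/(-2433 - 46004) = (-37978 - 47723)/(-48437) = -85701*(-1/48437) = 85701/48437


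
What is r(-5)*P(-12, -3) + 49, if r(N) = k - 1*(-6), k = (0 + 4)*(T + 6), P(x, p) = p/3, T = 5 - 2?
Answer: 7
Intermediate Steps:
T = 3
P(x, p) = p/3 (P(x, p) = p*(⅓) = p/3)
k = 36 (k = (0 + 4)*(3 + 6) = 4*9 = 36)
r(N) = 42 (r(N) = 36 - 1*(-6) = 36 + 6 = 42)
r(-5)*P(-12, -3) + 49 = 42*((⅓)*(-3)) + 49 = 42*(-1) + 49 = -42 + 49 = 7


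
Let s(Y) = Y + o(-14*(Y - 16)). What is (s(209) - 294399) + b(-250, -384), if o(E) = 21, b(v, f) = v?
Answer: -294419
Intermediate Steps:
s(Y) = 21 + Y (s(Y) = Y + 21 = 21 + Y)
(s(209) - 294399) + b(-250, -384) = ((21 + 209) - 294399) - 250 = (230 - 294399) - 250 = -294169 - 250 = -294419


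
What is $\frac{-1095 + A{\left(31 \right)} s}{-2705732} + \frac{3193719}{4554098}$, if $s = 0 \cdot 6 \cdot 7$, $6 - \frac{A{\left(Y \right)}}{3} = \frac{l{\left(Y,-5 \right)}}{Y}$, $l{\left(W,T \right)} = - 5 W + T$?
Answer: $\frac{4323167217309}{6161084344868} \approx 0.70169$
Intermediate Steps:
$l{\left(W,T \right)} = T - 5 W$
$A{\left(Y \right)} = 18 - \frac{3 \left(-5 - 5 Y\right)}{Y}$ ($A{\left(Y \right)} = 18 - 3 \frac{-5 - 5 Y}{Y} = 18 - \frac{3 \left(-5 - 5 Y\right)}{Y}$)
$s = 0$ ($s = 0 \cdot 7 = 0$)
$\frac{-1095 + A{\left(31 \right)} s}{-2705732} + \frac{3193719}{4554098} = \frac{-1095 + \left(33 + \frac{15}{31}\right) 0}{-2705732} + \frac{3193719}{4554098} = \left(-1095 + \left(33 + 15 \cdot \frac{1}{31}\right) 0\right) \left(- \frac{1}{2705732}\right) + 3193719 \cdot \frac{1}{4554098} = \left(-1095 + \left(33 + \frac{15}{31}\right) 0\right) \left(- \frac{1}{2705732}\right) + \frac{3193719}{4554098} = \left(-1095 + \frac{1038}{31} \cdot 0\right) \left(- \frac{1}{2705732}\right) + \frac{3193719}{4554098} = \left(-1095 + 0\right) \left(- \frac{1}{2705732}\right) + \frac{3193719}{4554098} = \left(-1095\right) \left(- \frac{1}{2705732}\right) + \frac{3193719}{4554098} = \frac{1095}{2705732} + \frac{3193719}{4554098} = \frac{4323167217309}{6161084344868}$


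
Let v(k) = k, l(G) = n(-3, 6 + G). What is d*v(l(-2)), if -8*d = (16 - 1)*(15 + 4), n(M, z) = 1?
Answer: -285/8 ≈ -35.625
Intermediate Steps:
l(G) = 1
d = -285/8 (d = -(16 - 1)*(15 + 4)/8 = -15*19/8 = -⅛*285 = -285/8 ≈ -35.625)
d*v(l(-2)) = -285/8*1 = -285/8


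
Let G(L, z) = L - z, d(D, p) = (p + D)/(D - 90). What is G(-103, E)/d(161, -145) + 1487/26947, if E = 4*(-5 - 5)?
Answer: -120510139/431152 ≈ -279.51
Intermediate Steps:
d(D, p) = (D + p)/(-90 + D)
E = -40 (E = 4*(-10) = -40)
G(-103, E)/d(161, -145) + 1487/26947 = (-103 - 1*(-40))/(((161 - 145)/(-90 + 161))) + 1487/26947 = (-103 + 40)/((16/71)) + 1487*(1/26947) = -63/((1/71)*16) + 1487/26947 = -63/16/71 + 1487/26947 = -63*71/16 + 1487/26947 = -4473/16 + 1487/26947 = -120510139/431152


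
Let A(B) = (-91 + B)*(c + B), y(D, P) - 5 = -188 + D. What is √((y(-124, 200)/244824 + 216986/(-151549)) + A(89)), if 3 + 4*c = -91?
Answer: I*√4467944231500562322/183677388 ≈ 11.508*I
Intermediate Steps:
c = -47/2 (c = -¾ + (¼)*(-91) = -¾ - 91/4 = -47/2 ≈ -23.500)
y(D, P) = -183 + D (y(D, P) = 5 + (-188 + D) = -183 + D)
A(B) = (-91 + B)*(-47/2 + B)
√((y(-124, 200)/244824 + 216986/(-151549)) + A(89)) = √(((-183 - 124)/244824 + 216986/(-151549)) + (4277/2 + 89² - 229/2*89)) = √((-307*1/244824 + 216986*(-1/151549)) + (4277/2 + 7921 - 20381/2)) = √((-307/244824 - 216986/151549) - 131) = √(-53169906007/37102832376 - 131) = √(-4913640947263/37102832376) = I*√4467944231500562322/183677388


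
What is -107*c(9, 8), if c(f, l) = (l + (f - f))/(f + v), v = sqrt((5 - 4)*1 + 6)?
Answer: -3852/37 + 428*sqrt(7)/37 ≈ -73.503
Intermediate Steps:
v = sqrt(7) (v = sqrt(1*1 + 6) = sqrt(1 + 6) = sqrt(7) ≈ 2.6458)
c(f, l) = l/(f + sqrt(7)) (c(f, l) = (l + (f - f))/(f + sqrt(7)) = (l + 0)/(f + sqrt(7)) = l/(f + sqrt(7)))
-107*c(9, 8) = -856/(9 + sqrt(7))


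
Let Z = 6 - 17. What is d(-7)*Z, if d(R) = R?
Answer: 77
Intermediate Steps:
Z = -11
d(-7)*Z = -7*(-11) = 77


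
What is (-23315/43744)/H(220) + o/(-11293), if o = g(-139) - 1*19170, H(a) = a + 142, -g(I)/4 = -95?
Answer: 297282516825/178828359104 ≈ 1.6624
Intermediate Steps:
g(I) = 380 (g(I) = -4*(-95) = 380)
H(a) = 142 + a
o = -18790 (o = 380 - 1*19170 = 380 - 19170 = -18790)
(-23315/43744)/H(220) + o/(-11293) = (-23315/43744)/(142 + 220) - 18790/(-11293) = -23315*1/43744/362 - 18790*(-1/11293) = -23315/43744*1/362 + 18790/11293 = -23315/15835328 + 18790/11293 = 297282516825/178828359104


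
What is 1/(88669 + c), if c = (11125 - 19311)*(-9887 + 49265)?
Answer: -1/322259639 ≈ -3.1031e-9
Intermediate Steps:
c = -322348308 (c = -8186*39378 = -322348308)
1/(88669 + c) = 1/(88669 - 322348308) = 1/(-322259639) = -1/322259639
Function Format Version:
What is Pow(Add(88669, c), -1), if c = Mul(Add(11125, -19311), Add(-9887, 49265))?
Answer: Rational(-1, 322259639) ≈ -3.1031e-9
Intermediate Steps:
c = -322348308 (c = Mul(-8186, 39378) = -322348308)
Pow(Add(88669, c), -1) = Pow(Add(88669, -322348308), -1) = Pow(-322259639, -1) = Rational(-1, 322259639)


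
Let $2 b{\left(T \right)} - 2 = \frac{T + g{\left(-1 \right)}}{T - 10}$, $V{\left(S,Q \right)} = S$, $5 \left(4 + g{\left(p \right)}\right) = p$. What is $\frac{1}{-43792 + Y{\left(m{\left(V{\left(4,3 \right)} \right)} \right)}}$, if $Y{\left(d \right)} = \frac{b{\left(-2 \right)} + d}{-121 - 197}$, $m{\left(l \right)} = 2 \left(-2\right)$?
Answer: $- \frac{38160}{1671102391} \approx -2.2835 \cdot 10^{-5}$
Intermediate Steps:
$g{\left(p \right)} = -4 + \frac{p}{5}$
$m{\left(l \right)} = -4$
$b{\left(T \right)} = 1 + \frac{- \frac{21}{5} + T}{2 \left(-10 + T\right)}$ ($b{\left(T \right)} = 1 + \frac{\left(T + \left(-4 + \frac{1}{5} \left(-1\right)\right)\right) \frac{1}{T - 10}}{2} = 1 + \frac{\left(T - \frac{21}{5}\right) \frac{1}{-10 + T}}{2} = 1 + \frac{\left(- \frac{21}{5} + T\right) \frac{1}{-10 + T}}{2} = 1 + \frac{\frac{1}{-10 + T} \left(- \frac{21}{5} + T\right)}{2} = 1 + \frac{- \frac{21}{5} + T}{2 \left(-10 + T\right)}$)
$Y{\left(d \right)} = - \frac{151}{38160} - \frac{d}{318}$ ($Y{\left(d \right)} = \frac{\frac{-121 + 15 \left(-2\right)}{10 \left(-10 - 2\right)} + d}{-121 - 197} = \frac{\frac{-121 - 30}{10 \left(-12\right)} + d}{-318} = \left(\frac{1}{10} \left(- \frac{1}{12}\right) \left(-151\right) + d\right) \left(- \frac{1}{318}\right) = \left(\frac{151}{120} + d\right) \left(- \frac{1}{318}\right) = - \frac{151}{38160} - \frac{d}{318}$)
$\frac{1}{-43792 + Y{\left(m{\left(V{\left(4,3 \right)} \right)} \right)}} = \frac{1}{-43792 - - \frac{329}{38160}} = \frac{1}{-43792 + \left(- \frac{151}{38160} + \frac{2}{159}\right)} = \frac{1}{-43792 + \frac{329}{38160}} = \frac{1}{- \frac{1671102391}{38160}} = - \frac{38160}{1671102391}$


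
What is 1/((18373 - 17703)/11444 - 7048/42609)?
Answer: -243808698/26054641 ≈ -9.3576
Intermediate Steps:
1/((18373 - 17703)/11444 - 7048/42609) = 1/(670*(1/11444) - 7048*1/42609) = 1/(335/5722 - 7048/42609) = 1/(-26054641/243808698) = -243808698/26054641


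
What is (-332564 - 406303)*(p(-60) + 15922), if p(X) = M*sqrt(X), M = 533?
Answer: -11764240374 - 787632222*I*sqrt(15) ≈ -1.1764e+10 - 3.0505e+9*I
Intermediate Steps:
p(X) = 533*sqrt(X)
(-332564 - 406303)*(p(-60) + 15922) = (-332564 - 406303)*(533*sqrt(-60) + 15922) = -738867*(533*(2*I*sqrt(15)) + 15922) = -738867*(1066*I*sqrt(15) + 15922) = -738867*(15922 + 1066*I*sqrt(15)) = -11764240374 - 787632222*I*sqrt(15)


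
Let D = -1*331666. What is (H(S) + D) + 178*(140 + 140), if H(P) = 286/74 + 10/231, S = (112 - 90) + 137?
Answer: -2408733419/8547 ≈ -2.8182e+5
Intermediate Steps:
D = -331666
S = 159 (S = 22 + 137 = 159)
H(P) = 33403/8547 (H(P) = 286*(1/74) + 10*(1/231) = 143/37 + 10/231 = 33403/8547)
(H(S) + D) + 178*(140 + 140) = (33403/8547 - 331666) + 178*(140 + 140) = -2834715899/8547 + 178*280 = -2834715899/8547 + 49840 = -2408733419/8547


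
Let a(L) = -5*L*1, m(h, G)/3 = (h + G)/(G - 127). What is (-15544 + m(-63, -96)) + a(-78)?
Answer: -3378865/223 ≈ -15152.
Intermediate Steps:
m(h, G) = 3*(G + h)/(-127 + G) (m(h, G) = 3*((h + G)/(G - 127)) = 3*((G + h)/(-127 + G)) = 3*(G + h)/(-127 + G))
a(L) = -5*L
(-15544 + m(-63, -96)) + a(-78) = (-15544 + 3*(-96 - 63)/(-127 - 96)) - 5*(-78) = (-15544 + 3*(-159)/(-223)) + 390 = (-15544 + 3*(-1/223)*(-159)) + 390 = (-15544 + 477/223) + 390 = -3465835/223 + 390 = -3378865/223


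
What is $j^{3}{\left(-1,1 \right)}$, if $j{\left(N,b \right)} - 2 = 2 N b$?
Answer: $0$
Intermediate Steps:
$j{\left(N,b \right)} = 2 + 2 N b$
$j^{3}{\left(-1,1 \right)} = \left(2 + 2 \left(-1\right) 1\right)^{3} = \left(2 - 2\right)^{3} = 0^{3} = 0$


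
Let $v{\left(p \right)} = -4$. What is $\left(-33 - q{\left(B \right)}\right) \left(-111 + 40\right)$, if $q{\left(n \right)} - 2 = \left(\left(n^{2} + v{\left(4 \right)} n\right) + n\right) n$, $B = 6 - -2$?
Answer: $25205$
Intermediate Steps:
$B = 8$ ($B = 6 + 2 = 8$)
$q{\left(n \right)} = 2 + n \left(n^{2} - 3 n\right)$ ($q{\left(n \right)} = 2 + \left(\left(n^{2} - 4 n\right) + n\right) n = 2 + \left(n^{2} - 3 n\right) n = 2 + n \left(n^{2} - 3 n\right)$)
$\left(-33 - q{\left(B \right)}\right) \left(-111 + 40\right) = \left(-33 - \left(2 + 8^{3} - 3 \cdot 8^{2}\right)\right) \left(-111 + 40\right) = \left(-33 - \left(2 + 512 - 192\right)\right) \left(-71\right) = \left(-33 - 322\right) \left(-71\right) = \left(-355\right) \left(-71\right) = 25205$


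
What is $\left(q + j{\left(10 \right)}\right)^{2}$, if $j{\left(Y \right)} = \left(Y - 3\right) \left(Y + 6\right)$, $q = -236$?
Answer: $15376$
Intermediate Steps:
$j{\left(Y \right)} = \left(-3 + Y\right) \left(6 + Y\right)$
$\left(q + j{\left(10 \right)}\right)^{2} = \left(-236 + \left(-18 + 10^{2} + 3 \cdot 10\right)\right)^{2} = \left(-236 + \left(-18 + 100 + 30\right)\right)^{2} = \left(-236 + 112\right)^{2} = \left(-124\right)^{2} = 15376$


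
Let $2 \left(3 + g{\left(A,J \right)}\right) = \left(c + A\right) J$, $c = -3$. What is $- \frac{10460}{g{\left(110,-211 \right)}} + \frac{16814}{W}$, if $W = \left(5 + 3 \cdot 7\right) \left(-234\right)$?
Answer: $- \frac{126216641}{68697486} \approx -1.8373$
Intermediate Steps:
$g{\left(A,J \right)} = -3 + \frac{J \left(-3 + A\right)}{2}$ ($g{\left(A,J \right)} = -3 + \frac{\left(-3 + A\right) J}{2} = -3 + \frac{J \left(-3 + A\right)}{2}$)
$W = -6084$ ($W = \left(5 + 21\right) \left(-234\right) = 26 \left(-234\right) = -6084$)
$- \frac{10460}{g{\left(110,-211 \right)}} + \frac{16814}{W} = - \frac{10460}{-3 - - \frac{633}{2} + \frac{1}{2} \cdot 110 \left(-211\right)} + \frac{16814}{-6084} = - \frac{10460}{-3 + \frac{633}{2} - 11605} + 16814 \left(- \frac{1}{6084}\right) = - \frac{10460}{- \frac{22583}{2}} - \frac{8407}{3042} = \left(-10460\right) \left(- \frac{2}{22583}\right) - \frac{8407}{3042} = \frac{20920}{22583} - \frac{8407}{3042} = - \frac{126216641}{68697486}$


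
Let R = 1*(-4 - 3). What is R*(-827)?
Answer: 5789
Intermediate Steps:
R = -7 (R = 1*(-7) = -7)
R*(-827) = -7*(-827) = 5789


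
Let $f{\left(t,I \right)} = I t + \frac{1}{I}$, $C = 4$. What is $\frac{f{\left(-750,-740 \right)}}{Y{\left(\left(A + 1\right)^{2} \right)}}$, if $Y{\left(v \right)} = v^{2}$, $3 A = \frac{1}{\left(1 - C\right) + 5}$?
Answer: $\frac{133066799676}{444185} \approx 2.9958 \cdot 10^{5}$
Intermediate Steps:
$A = \frac{1}{6}$ ($A = \frac{1}{3 \left(\left(1 - 4\right) + 5\right)} = \frac{1}{3 \left(-3 + 5\right)} = \frac{1}{3 \cdot 2} = \frac{1}{3} \cdot \frac{1}{2} = \frac{1}{6} \approx 0.16667$)
$f{\left(t,I \right)} = \frac{1}{I} + I t$
$\frac{f{\left(-750,-740 \right)}}{Y{\left(\left(A + 1\right)^{2} \right)}} = \frac{\frac{1}{-740} - -555000}{\left(\left(\frac{1}{6} + 1\right)^{2}\right)^{2}} = \frac{- \frac{1}{740} + 555000}{\left(\left(\frac{7}{6}\right)^{2}\right)^{2}} = \frac{410699999}{740 \left(\frac{49}{36}\right)^{2}} = \frac{410699999}{740 \cdot \frac{2401}{1296}} = \frac{410699999}{740} \cdot \frac{1296}{2401} = \frac{133066799676}{444185}$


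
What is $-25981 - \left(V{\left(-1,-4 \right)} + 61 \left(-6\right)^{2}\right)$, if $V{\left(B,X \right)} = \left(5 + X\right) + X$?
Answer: $-28174$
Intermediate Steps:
$V{\left(B,X \right)} = 5 + 2 X$
$-25981 - \left(V{\left(-1,-4 \right)} + 61 \left(-6\right)^{2}\right) = -25981 - \left(\left(5 + 2 \left(-4\right)\right) + 61 \left(-6\right)^{2}\right) = -25981 - \left(\left(5 - 8\right) + 61 \cdot 36\right) = -25981 - \left(-3 + 2196\right) = -25981 - 2193 = -28174$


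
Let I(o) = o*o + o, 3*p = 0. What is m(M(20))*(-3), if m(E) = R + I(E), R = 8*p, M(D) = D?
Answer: -1260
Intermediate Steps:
p = 0 (p = (1/3)*0 = 0)
I(o) = o + o**2 (I(o) = o**2 + o = o + o**2)
R = 0 (R = 8*0 = 0)
m(E) = E*(1 + E) (m(E) = 0 + E*(1 + E) = E*(1 + E))
m(M(20))*(-3) = (20*(1 + 20))*(-3) = (20*21)*(-3) = 420*(-3) = -1260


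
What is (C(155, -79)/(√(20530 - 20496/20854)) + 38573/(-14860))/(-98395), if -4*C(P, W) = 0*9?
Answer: 38573/1462149700 ≈ 2.6381e-5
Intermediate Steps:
C(P, W) = 0 (C(P, W) = -0*9 = -¼*0 = 0)
(C(155, -79)/(√(20530 - 20496/20854)) + 38573/(-14860))/(-98395) = (0/(√(20530 - 20496/20854)) + 38573/(-14860))/(-98395) = (0/(√(20530 - 20496*1/20854)) + 38573*(-1/14860))*(-1/98395) = (0/(√(20530 - 10248/10427)) - 38573/14860)*(-1/98395) = (0/(√(214056062/10427)) - 38573/14860)*(-1/98395) = (0/((√2231962558474/10427)) - 38573/14860)*(-1/98395) = (0*(√2231962558474/214056062) - 38573/14860)*(-1/98395) = (0 - 38573/14860)*(-1/98395) = -38573/14860*(-1/98395) = 38573/1462149700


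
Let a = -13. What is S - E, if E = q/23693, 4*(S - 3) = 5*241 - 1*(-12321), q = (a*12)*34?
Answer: 160388525/47386 ≈ 3384.7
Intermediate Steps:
q = -5304 (q = -13*12*34 = -156*34 = -5304)
S = 6769/2 (S = 3 + (5*241 - 1*(-12321))/4 = 3 + (1205 + 12321)/4 = 3 + (¼)*13526 = 3 + 6763/2 = 6769/2 ≈ 3384.5)
E = -5304/23693 ≈ -0.22386
S - E = 6769/2 - 1*(-5304/23693) = 6769/2 + 5304/23693 = 160388525/47386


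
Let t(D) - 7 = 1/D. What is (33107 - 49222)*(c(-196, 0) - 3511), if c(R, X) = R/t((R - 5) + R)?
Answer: 79216263775/1389 ≈ 5.7031e+7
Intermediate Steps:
t(D) = 7 + 1/D
c(R, X) = R/(7 + 1/(-5 + 2*R)) (c(R, X) = R/(7 + 1/((R - 5) + R)) = R/(7 + 1/((-5 + R) + R)) = R/(7 + 1/(-5 + 2*R)))
(33107 - 49222)*(c(-196, 0) - 3511) = (33107 - 49222)*((1/2)*(-196)*(-5 + 2*(-196))/(-17 + 7*(-196)) - 3511) = -16115*((1/2)*(-196)*(-5 - 392)/(-17 - 1372) - 3511) = -16115*((1/2)*(-196)*(-397)/(-1389) - 3511) = -16115*((1/2)*(-196)*(-1/1389)*(-397) - 3511) = -16115*(-38906/1389 - 3511) = -16115*(-4915685/1389) = 79216263775/1389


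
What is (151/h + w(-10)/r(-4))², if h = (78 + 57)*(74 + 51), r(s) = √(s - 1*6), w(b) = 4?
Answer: (151 - 6750*I*√10)²/284765625 ≈ -1.5999 - 0.022637*I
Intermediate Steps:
r(s) = √(-6 + s) (r(s) = √(s - 6) = √(-6 + s))
h = 16875 (h = 135*125 = 16875)
(151/h + w(-10)/r(-4))² = (151/16875 + 4/(√(-6 - 4)))² = (151*(1/16875) + 4/(√(-10)))² = (151/16875 + 4/((I*√10)))² = (151/16875 + 4*(-I*√10/10))² = (151/16875 - 2*I*√10/5)²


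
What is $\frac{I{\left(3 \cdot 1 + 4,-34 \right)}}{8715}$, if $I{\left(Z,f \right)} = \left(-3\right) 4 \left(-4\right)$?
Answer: $\frac{16}{2905} \approx 0.0055077$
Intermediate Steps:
$I{\left(Z,f \right)} = 48$ ($I{\left(Z,f \right)} = \left(-12\right) \left(-4\right) = 48$)
$\frac{I{\left(3 \cdot 1 + 4,-34 \right)}}{8715} = \frac{48}{8715} = 48 \cdot \frac{1}{8715} = \frac{16}{2905}$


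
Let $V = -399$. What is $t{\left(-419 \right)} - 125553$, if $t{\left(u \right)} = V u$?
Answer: $41628$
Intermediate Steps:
$t{\left(u \right)} = - 399 u$
$t{\left(-419 \right)} - 125553 = \left(-399\right) \left(-419\right) - 125553 = 167181 - 125553 = 41628$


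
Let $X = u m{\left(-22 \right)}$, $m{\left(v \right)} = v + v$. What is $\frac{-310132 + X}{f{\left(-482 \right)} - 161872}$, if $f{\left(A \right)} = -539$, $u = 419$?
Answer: $\frac{328568}{162411} \approx 2.0231$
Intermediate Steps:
$m{\left(v \right)} = 2 v$
$X = -18436$ ($X = 419 \cdot 2 \left(-22\right) = 419 \left(-44\right) = -18436$)
$\frac{-310132 + X}{f{\left(-482 \right)} - 161872} = \frac{-310132 - 18436}{-539 - 161872} = - \frac{328568}{-162411} = \left(-328568\right) \left(- \frac{1}{162411}\right) = \frac{328568}{162411}$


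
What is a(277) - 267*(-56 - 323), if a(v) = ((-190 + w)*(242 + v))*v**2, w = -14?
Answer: -8123658411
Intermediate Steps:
a(v) = v**2*(-49368 - 204*v) (a(v) = ((-190 - 14)*(242 + v))*v**2 = (-204*(242 + v))*v**2 = (-49368 - 204*v)*v**2 = v**2*(-49368 - 204*v))
a(277) - 267*(-56 - 323) = 204*277**2*(-242 - 1*277) - 267*(-56 - 323) = 204*76729*(-242 - 277) - 267*(-379) = 204*76729*(-519) - 1*(-101193) = -8123759604 + 101193 = -8123658411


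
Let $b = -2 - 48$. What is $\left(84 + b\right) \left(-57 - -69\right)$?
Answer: $408$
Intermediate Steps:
$b = -50$ ($b = -2 - 48 = -50$)
$\left(84 + b\right) \left(-57 - -69\right) = \left(84 - 50\right) \left(-57 - -69\right) = 34 \left(-57 + 69\right) = 34 \cdot 12 = 408$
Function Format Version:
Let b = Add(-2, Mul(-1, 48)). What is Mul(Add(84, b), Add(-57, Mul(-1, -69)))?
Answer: 408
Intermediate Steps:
b = -50 (b = Add(-2, -48) = -50)
Mul(Add(84, b), Add(-57, Mul(-1, -69))) = Mul(Add(84, -50), Add(-57, Mul(-1, -69))) = Mul(34, Add(-57, 69)) = Mul(34, 12) = 408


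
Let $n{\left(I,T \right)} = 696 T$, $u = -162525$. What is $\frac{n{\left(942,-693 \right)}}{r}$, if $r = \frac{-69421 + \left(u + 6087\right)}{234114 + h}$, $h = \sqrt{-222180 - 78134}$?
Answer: $\frac{112919737392}{225859} + \frac{482328 i \sqrt{300314}}{225859} \approx 4.9996 \cdot 10^{5} + 1170.3 i$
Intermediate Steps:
$h = i \sqrt{300314}$ ($h = \sqrt{-300314} = i \sqrt{300314} \approx 548.01 i$)
$r = - \frac{225859}{234114 + i \sqrt{300314}}$ ($r = \frac{-69421 + \left(-162525 + 6087\right)}{234114 + i \sqrt{300314}} = \frac{-69421 - 156438}{234114 + i \sqrt{300314}} = - \frac{225859}{234114 + i \sqrt{300314}} \approx -0.96473 + 0.0022582 i$)
$\frac{n{\left(942,-693 \right)}}{r} = \frac{696 \left(-693\right)}{- \frac{26438376963}{27404832655} + \frac{225859 i \sqrt{300314}}{54809665310}} = - \frac{482328}{- \frac{26438376963}{27404832655} + \frac{225859 i \sqrt{300314}}{54809665310}}$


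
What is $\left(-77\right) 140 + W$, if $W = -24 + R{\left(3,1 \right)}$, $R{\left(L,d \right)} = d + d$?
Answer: $-10802$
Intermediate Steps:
$R{\left(L,d \right)} = 2 d$
$W = -22$ ($W = -24 + 2 \cdot 1 = -24 + 2 = -22$)
$\left(-77\right) 140 + W = \left(-77\right) 140 - 22 = -10780 - 22 = -10802$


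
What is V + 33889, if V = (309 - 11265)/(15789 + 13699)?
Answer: 249826969/7372 ≈ 33889.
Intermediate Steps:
V = -2739/7372 (V = -10956/29488 = -10956*1/29488 = -2739/7372 ≈ -0.37154)
V + 33889 = -2739/7372 + 33889 = 249826969/7372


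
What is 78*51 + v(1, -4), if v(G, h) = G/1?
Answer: 3979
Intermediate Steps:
v(G, h) = G (v(G, h) = G*1 = G)
78*51 + v(1, -4) = 78*51 + 1 = 3978 + 1 = 3979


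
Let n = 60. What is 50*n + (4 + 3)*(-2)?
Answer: 2986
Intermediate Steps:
50*n + (4 + 3)*(-2) = 50*60 + (4 + 3)*(-2) = 3000 + 7*(-2) = 3000 - 14 = 2986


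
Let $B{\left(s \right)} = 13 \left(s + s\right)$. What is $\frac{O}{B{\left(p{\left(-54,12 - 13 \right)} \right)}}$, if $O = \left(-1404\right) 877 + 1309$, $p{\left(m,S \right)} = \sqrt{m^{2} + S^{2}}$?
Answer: $- \frac{1229999 \sqrt{2917}}{75842} \approx -875.92$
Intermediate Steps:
$p{\left(m,S \right)} = \sqrt{S^{2} + m^{2}}$
$B{\left(s \right)} = 26 s$ ($B{\left(s \right)} = 13 \cdot 2 s = 26 s$)
$O = -1229999$ ($O = -1231308 + 1309 = -1229999$)
$\frac{O}{B{\left(p{\left(-54,12 - 13 \right)} \right)}} = - \frac{1229999}{26 \sqrt{\left(12 - 13\right)^{2} + \left(-54\right)^{2}}} = - \frac{1229999}{26 \sqrt{\left(-1\right)^{2} + 2916}} = - \frac{1229999}{26 \sqrt{1 + 2916}} = - \frac{1229999}{26 \sqrt{2917}} = - 1229999 \frac{\sqrt{2917}}{75842} = - \frac{1229999 \sqrt{2917}}{75842}$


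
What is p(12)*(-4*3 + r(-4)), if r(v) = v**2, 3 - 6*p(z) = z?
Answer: -6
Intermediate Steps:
p(z) = 1/2 - z/6
p(12)*(-4*3 + r(-4)) = (1/2 - 1/6*12)*(-4*3 + (-4)**2) = (1/2 - 2)*(-12 + 16) = -3/2*4 = -6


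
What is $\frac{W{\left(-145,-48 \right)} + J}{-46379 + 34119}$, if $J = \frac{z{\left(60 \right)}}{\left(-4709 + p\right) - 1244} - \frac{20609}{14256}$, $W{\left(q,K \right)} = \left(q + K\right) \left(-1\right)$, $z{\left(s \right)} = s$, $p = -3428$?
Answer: $- \frac{8538923353}{546532557120} \approx -0.015624$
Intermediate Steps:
$W{\left(q,K \right)} = - K - q$ ($W{\left(q,K \right)} = \left(K + q\right) \left(-1\right) = - K - q$)
$J = - \frac{64729463}{44578512}$ ($J = \frac{60}{\left(-4709 - 3428\right) - 1244} - \frac{20609}{14256} = \frac{60}{-8137 - 1244} - \frac{20609}{14256} = \frac{60}{-9381} - \frac{20609}{14256} = 60 \left(- \frac{1}{9381}\right) - \frac{20609}{14256} = - \frac{20}{3127} - \frac{20609}{14256} = - \frac{64729463}{44578512} \approx -1.452$)
$\frac{W{\left(-145,-48 \right)} + J}{-46379 + 34119} = \frac{\left(\left(-1\right) \left(-48\right) - -145\right) - \frac{64729463}{44578512}}{-46379 + 34119} = \frac{\left(48 + 145\right) - \frac{64729463}{44578512}}{-12260} = \left(193 - \frac{64729463}{44578512}\right) \left(- \frac{1}{12260}\right) = \frac{8538923353}{44578512} \left(- \frac{1}{12260}\right) = - \frac{8538923353}{546532557120}$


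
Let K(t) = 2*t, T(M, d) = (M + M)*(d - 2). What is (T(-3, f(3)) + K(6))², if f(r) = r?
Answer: 36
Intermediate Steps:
T(M, d) = 2*M*(-2 + d) (T(M, d) = (2*M)*(-2 + d) = 2*M*(-2 + d))
(T(-3, f(3)) + K(6))² = (2*(-3)*(-2 + 3) + 2*6)² = (2*(-3)*1 + 12)² = (-6 + 12)² = 6² = 36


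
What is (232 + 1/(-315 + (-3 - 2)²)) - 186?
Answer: 13339/290 ≈ 45.997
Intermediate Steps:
(232 + 1/(-315 + (-3 - 2)²)) - 186 = (232 + 1/(-315 + (-5)²)) - 186 = (232 + 1/(-315 + 25)) - 186 = (232 + 1/(-290)) - 186 = (232 - 1/290) - 186 = 67279/290 - 186 = 13339/290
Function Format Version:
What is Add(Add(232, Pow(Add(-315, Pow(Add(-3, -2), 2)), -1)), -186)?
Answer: Rational(13339, 290) ≈ 45.997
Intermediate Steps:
Add(Add(232, Pow(Add(-315, Pow(Add(-3, -2), 2)), -1)), -186) = Add(Add(232, Pow(Add(-315, Pow(-5, 2)), -1)), -186) = Add(Add(232, Pow(Add(-315, 25), -1)), -186) = Add(Add(232, Pow(-290, -1)), -186) = Add(Add(232, Rational(-1, 290)), -186) = Add(Rational(67279, 290), -186) = Rational(13339, 290)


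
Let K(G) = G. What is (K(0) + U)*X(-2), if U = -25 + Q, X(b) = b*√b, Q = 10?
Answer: 30*I*√2 ≈ 42.426*I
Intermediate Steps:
X(b) = b^(3/2)
U = -15 (U = -25 + 10 = -15)
(K(0) + U)*X(-2) = (0 - 15)*(-2)^(3/2) = -(-30)*I*√2 = 30*I*√2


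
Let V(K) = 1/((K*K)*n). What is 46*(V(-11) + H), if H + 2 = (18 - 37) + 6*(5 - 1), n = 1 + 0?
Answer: 16744/121 ≈ 138.38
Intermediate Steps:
n = 1
H = 3 (H = -2 + ((18 - 37) + 6*(5 - 1)) = -2 + (-19 + 6*4) = -2 + (-19 + 24) = -2 + 5 = 3)
V(K) = K⁻² (V(K) = 1/((K*K)*1) = 1/(K²*1) = 1/(K²) = K⁻²)
46*(V(-11) + H) = 46*((-11)⁻² + 3) = 46*(1/121 + 3) = 46*(364/121) = 16744/121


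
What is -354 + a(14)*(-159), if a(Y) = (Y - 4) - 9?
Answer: -513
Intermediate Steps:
a(Y) = -13 + Y (a(Y) = (-4 + Y) - 9 = -13 + Y)
-354 + a(14)*(-159) = -354 + (-13 + 14)*(-159) = -354 + 1*(-159) = -354 - 159 = -513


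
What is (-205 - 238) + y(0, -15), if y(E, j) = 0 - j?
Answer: -428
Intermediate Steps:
y(E, j) = -j
(-205 - 238) + y(0, -15) = (-205 - 238) - 1*(-15) = -443 + 15 = -428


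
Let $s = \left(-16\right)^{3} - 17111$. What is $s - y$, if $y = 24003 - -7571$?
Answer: $-52781$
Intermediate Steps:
$s = -21207$ ($s = -4096 - 17111 = -21207$)
$y = 31574$ ($y = 24003 + 7571 = 31574$)
$s - y = -21207 - 31574 = -52781$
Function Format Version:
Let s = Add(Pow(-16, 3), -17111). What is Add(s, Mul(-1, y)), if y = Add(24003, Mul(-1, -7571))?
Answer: -52781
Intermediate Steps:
s = -21207 (s = Add(-4096, -17111) = -21207)
y = 31574 (y = Add(24003, 7571) = 31574)
Add(s, Mul(-1, y)) = Add(-21207, Mul(-1, 31574)) = Add(-21207, -31574) = -52781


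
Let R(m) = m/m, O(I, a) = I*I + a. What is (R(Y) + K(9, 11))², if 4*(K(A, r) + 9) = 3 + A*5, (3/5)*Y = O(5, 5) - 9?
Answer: 16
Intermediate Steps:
O(I, a) = a + I² (O(I, a) = I² + a = a + I²)
Y = 35 (Y = 5*((5 + 5²) - 9)/3 = 5*((5 + 25) - 9)/3 = 5*(30 - 9)/3 = (5/3)*21 = 35)
K(A, r) = -33/4 + 5*A/4 (K(A, r) = -9 + (3 + A*5)/4 = -9 + (3 + 5*A)/4 = -9 + (¾ + 5*A/4) = -33/4 + 5*A/4)
R(m) = 1
(R(Y) + K(9, 11))² = (1 + (-33/4 + (5/4)*9))² = (1 + (-33/4 + 45/4))² = (1 + 3)² = 4² = 16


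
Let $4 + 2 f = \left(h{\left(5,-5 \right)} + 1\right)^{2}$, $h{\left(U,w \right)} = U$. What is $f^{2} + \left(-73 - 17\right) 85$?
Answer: $-7394$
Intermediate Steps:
$f = 16$ ($f = -2 + \frac{\left(5 + 1\right)^{2}}{2} = -2 + \frac{6^{2}}{2} = -2 + \frac{1}{2} \cdot 36 = -2 + 18 = 16$)
$f^{2} + \left(-73 - 17\right) 85 = 16^{2} + \left(-73 - 17\right) 85 = 256 - 7650 = -7394$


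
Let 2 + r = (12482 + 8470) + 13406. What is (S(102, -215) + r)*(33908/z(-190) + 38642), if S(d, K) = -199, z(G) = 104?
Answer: 34606813533/26 ≈ 1.3310e+9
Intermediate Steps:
r = 34356 (r = -2 + ((12482 + 8470) + 13406) = -2 + (20952 + 13406) = -2 + 34358 = 34356)
(S(102, -215) + r)*(33908/z(-190) + 38642) = (-199 + 34356)*(33908/104 + 38642) = 34157*(33908*(1/104) + 38642) = 34157*(8477/26 + 38642) = 34157*(1013169/26) = 34606813533/26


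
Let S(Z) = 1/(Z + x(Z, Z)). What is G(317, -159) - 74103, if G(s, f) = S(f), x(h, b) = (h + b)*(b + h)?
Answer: -7481809394/100965 ≈ -74103.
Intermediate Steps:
x(h, b) = (b + h)² (x(h, b) = (b + h)*(b + h) = (b + h)²)
S(Z) = 1/(Z + 4*Z²) (S(Z) = 1/(Z + (Z + Z)²) = 1/(Z + (2*Z)²) = 1/(Z + 4*Z²))
G(s, f) = 1/(f*(1 + 4*f))
G(317, -159) - 74103 = 1/((-159)*(1 + 4*(-159))) - 74103 = -1/(159*(1 - 636)) - 74103 = -1/159/(-635) - 74103 = -1/159*(-1/635) - 74103 = 1/100965 - 74103 = -7481809394/100965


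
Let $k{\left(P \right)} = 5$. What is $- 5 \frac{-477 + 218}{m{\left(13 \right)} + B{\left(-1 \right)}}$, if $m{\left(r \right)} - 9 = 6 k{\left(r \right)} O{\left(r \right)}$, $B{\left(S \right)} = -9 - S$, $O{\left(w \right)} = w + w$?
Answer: $\frac{1295}{781} \approx 1.6581$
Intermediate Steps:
$O{\left(w \right)} = 2 w$
$m{\left(r \right)} = 9 + 60 r$ ($m{\left(r \right)} = 9 + 6 \cdot 5 \cdot 2 r = 9 + 30 \cdot 2 r = 9 + 60 r$)
$- 5 \frac{-477 + 218}{m{\left(13 \right)} + B{\left(-1 \right)}} = - 5 \frac{-477 + 218}{\left(9 + 60 \cdot 13\right) - 8} = - 5 \left(- \frac{259}{\left(9 + 780\right) + \left(-9 + 1\right)}\right) = - 5 \left(- \frac{259}{789 - 8}\right) = - 5 \left(- \frac{259}{781}\right) = - 5 \left(\left(-259\right) \frac{1}{781}\right) = \left(-5\right) \left(- \frac{259}{781}\right) = \frac{1295}{781}$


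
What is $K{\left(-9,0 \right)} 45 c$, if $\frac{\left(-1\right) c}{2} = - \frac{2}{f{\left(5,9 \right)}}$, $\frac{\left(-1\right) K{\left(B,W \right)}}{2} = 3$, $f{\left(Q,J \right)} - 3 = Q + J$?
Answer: $- \frac{1080}{17} \approx -63.529$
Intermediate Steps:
$f{\left(Q,J \right)} = 3 + J + Q$ ($f{\left(Q,J \right)} = 3 + \left(Q + J\right) = 3 + \left(J + Q\right) = 3 + J + Q$)
$K{\left(B,W \right)} = -6$ ($K{\left(B,W \right)} = \left(-2\right) 3 = -6$)
$c = \frac{4}{17}$ ($c = - 2 \left(- \frac{2}{3 + 9 + 5}\right) = - 2 \left(- \frac{2}{17}\right) = - 2 \left(\left(-2\right) \frac{1}{17}\right) = \left(-2\right) \left(- \frac{2}{17}\right) = \frac{4}{17} \approx 0.23529$)
$K{\left(-9,0 \right)} 45 c = \left(-6\right) 45 \cdot \frac{4}{17} = \left(-270\right) \frac{4}{17} = - \frac{1080}{17}$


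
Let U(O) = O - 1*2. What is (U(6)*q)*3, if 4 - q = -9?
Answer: 156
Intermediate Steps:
q = 13 (q = 4 - 1*(-9) = 4 + 9 = 13)
U(O) = -2 + O (U(O) = O - 2 = -2 + O)
(U(6)*q)*3 = ((-2 + 6)*13)*3 = (4*13)*3 = 52*3 = 156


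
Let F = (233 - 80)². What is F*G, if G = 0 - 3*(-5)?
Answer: 351135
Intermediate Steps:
F = 23409 (F = 153² = 23409)
G = 15 (G = 0 + 15 = 15)
F*G = 23409*15 = 351135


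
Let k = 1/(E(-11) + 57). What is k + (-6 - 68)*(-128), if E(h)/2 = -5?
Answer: 445185/47 ≈ 9472.0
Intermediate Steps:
E(h) = -10 (E(h) = 2*(-5) = -10)
k = 1/47 (k = 1/(-10 + 57) = 1/47 ≈ 0.021277)
k + (-6 - 68)*(-128) = 1/47 + (-6 - 68)*(-128) = 1/47 - 74*(-128) = 1/47 + 9472 = 445185/47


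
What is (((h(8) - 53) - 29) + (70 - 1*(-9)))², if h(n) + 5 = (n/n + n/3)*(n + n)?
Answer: 23104/9 ≈ 2567.1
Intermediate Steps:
h(n) = -5 + 2*n*(1 + n/3) (h(n) = -5 + (n/n + n/3)*(n + n) = -5 + (1 + n*(⅓))*(2*n) = -5 + (1 + n/3)*(2*n) = -5 + 2*n*(1 + n/3))
(((h(8) - 53) - 29) + (70 - 1*(-9)))² = ((((-5 + 2*8 + (⅔)*8²) - 53) - 29) + (70 - 1*(-9)))² = ((((-5 + 16 + (⅔)*64) - 53) - 29) + (70 + 9))² = ((((-5 + 16 + 128/3) - 53) - 29) + 79)² = (((161/3 - 53) - 29) + 79)² = ((⅔ - 29) + 79)² = (-85/3 + 79)² = (152/3)² = 23104/9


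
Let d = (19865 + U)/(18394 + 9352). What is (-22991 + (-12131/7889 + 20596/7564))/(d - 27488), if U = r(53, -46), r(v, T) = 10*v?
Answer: 1359412627665182/1625351720422521 ≈ 0.83638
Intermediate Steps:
U = 530 (U = 10*53 = 530)
d = 20395/27746 (d = (19865 + 530)/(18394 + 9352) = 20395/27746 ≈ 0.73506)
(-22991 + (-12131/7889 + 20596/7564))/(d - 27488) = (-22991 + (-12131/7889 + 20596/7564))/(20395/27746 - 27488) = (-22991 + (-12131*1/7889 + 20596*(1/7564)))/(-762661653/27746) = (-22991 + (-1733/1127 + 5149/1891))*(-27746/762661653) = (-22991 + 2525820/2131157)*(-27746/762661653) = -48994904767/2131157*(-27746/762661653) = 1359412627665182/1625351720422521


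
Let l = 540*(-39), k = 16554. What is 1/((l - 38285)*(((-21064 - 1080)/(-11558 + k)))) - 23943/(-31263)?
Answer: 2622042231349/3423651980320 ≈ 0.76586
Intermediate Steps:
l = -21060
1/((l - 38285)*(((-21064 - 1080)/(-11558 + k)))) - 23943/(-31263) = 1/((-21060 - 38285)*(((-21064 - 1080)/(-11558 + 16554)))) - 23943/(-31263) = 1/((-59345)*((-22144/4996))) - 23943*(-1/31263) = -1/(59345*((-22144*1/4996))) + 7981/10421 = -1/(59345*(-5536/1249)) + 7981/10421 = -1/59345*(-1249/5536) + 7981/10421 = 1249/328533920 + 7981/10421 = 2622042231349/3423651980320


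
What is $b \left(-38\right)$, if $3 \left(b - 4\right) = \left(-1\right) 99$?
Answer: $1102$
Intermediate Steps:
$b = -29$ ($b = 4 + \frac{\left(-1\right) 99}{3} = 4 + \frac{1}{3} \left(-99\right) = 4 - 33 = -29$)
$b \left(-38\right) = \left(-29\right) \left(-38\right) = 1102$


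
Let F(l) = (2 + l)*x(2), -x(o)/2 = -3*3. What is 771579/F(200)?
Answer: 85731/404 ≈ 212.21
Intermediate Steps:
x(o) = 18 (x(o) = -(-6)*3 = -2*(-9) = 18)
F(l) = 36 + 18*l (F(l) = (2 + l)*18 = 36 + 18*l)
771579/F(200) = 771579/(36 + 18*200) = 771579/(36 + 3600) = 771579/3636 = 771579*(1/3636) = 85731/404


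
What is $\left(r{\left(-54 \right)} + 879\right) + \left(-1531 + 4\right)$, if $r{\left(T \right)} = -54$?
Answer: $-702$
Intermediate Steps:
$\left(r{\left(-54 \right)} + 879\right) + \left(-1531 + 4\right) = \left(-54 + 879\right) + \left(-1531 + 4\right) = 825 - 1527 = -702$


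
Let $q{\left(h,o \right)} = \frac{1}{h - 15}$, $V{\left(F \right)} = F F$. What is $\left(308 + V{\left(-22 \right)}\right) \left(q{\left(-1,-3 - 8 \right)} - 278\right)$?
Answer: $- \frac{440451}{2} \approx -2.2023 \cdot 10^{5}$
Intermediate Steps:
$V{\left(F \right)} = F^{2}$
$q{\left(h,o \right)} = \frac{1}{-15 + h}$
$\left(308 + V{\left(-22 \right)}\right) \left(q{\left(-1,-3 - 8 \right)} - 278\right) = \left(308 + \left(-22\right)^{2}\right) \left(\frac{1}{-15 - 1} - 278\right) = \left(308 + 484\right) \left(\frac{1}{-16} - 278\right) = 792 \left(- \frac{1}{16} - 278\right) = 792 \left(- \frac{4449}{16}\right) = - \frac{440451}{2}$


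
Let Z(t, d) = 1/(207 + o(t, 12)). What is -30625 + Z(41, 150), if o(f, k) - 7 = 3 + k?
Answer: -7013124/229 ≈ -30625.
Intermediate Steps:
o(f, k) = 10 + k (o(f, k) = 7 + (3 + k) = 10 + k)
Z(t, d) = 1/229 (Z(t, d) = 1/(207 + (10 + 12)) = 1/(207 + 22) = 1/229)
-30625 + Z(41, 150) = -30625 + 1/229 = -7013124/229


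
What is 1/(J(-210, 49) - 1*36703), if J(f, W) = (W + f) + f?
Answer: -1/37074 ≈ -2.6973e-5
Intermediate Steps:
J(f, W) = W + 2*f
1/(J(-210, 49) - 1*36703) = 1/((49 + 2*(-210)) - 1*36703) = 1/((49 - 420) - 36703) = 1/(-371 - 36703) = 1/(-37074) = -1/37074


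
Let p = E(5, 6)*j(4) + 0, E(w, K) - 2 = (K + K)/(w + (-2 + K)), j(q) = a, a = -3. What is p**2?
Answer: 100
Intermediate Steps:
j(q) = -3
E(w, K) = 2 + 2*K/(-2 + K + w) (E(w, K) = 2 + (K + K)/(w + (-2 + K)) = 2 + (2*K)/(-2 + K + w) = 2 + 2*K/(-2 + K + w))
p = -10 (p = (2*(-2 + 5 + 2*6)/(-2 + 6 + 5))*(-3) + 0 = (2*(-2 + 5 + 12)/9)*(-3) + 0 = (2*(1/9)*15)*(-3) + 0 = (10/3)*(-3) + 0 = -10 + 0 = -10)
p**2 = (-10)**2 = 100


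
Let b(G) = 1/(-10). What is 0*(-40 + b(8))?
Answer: 0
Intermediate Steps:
b(G) = -⅒
0*(-40 + b(8)) = 0*(-40 - ⅒) = 0*(-401/10) = 0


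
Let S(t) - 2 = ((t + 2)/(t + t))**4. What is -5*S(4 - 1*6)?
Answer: -10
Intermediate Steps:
S(t) = 2 + (2 + t)**4/(16*t**4) (S(t) = 2 + ((t + 2)/(t + t))**4 = 2 + ((2 + t)/((2*t)))**4 = 2 + ((2 + t)*(1/(2*t)))**4 = 2 + ((2 + t)/(2*t))**4 = 2 + (2 + t)**4/(16*t**4))
-5*S(4 - 1*6) = -5*(2 + (2 + (4 - 1*6))**4/(16*(4 - 1*6)**4)) = -5*(2 + (2 + (4 - 6))**4/(16*(4 - 6)**4)) = -5*(2 + (1/16)*(2 - 2)**4/(-2)**4) = -5*(2 + (1/16)*(1/16)*0**4) = -5*(2 + (1/16)*(1/16)*0) = -5*(2 + 0) = -5*2 = -10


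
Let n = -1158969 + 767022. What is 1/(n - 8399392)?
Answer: -1/8791339 ≈ -1.1375e-7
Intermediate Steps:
n = -391947
1/(n - 8399392) = 1/(-391947 - 8399392) = 1/(-8791339) = -1/8791339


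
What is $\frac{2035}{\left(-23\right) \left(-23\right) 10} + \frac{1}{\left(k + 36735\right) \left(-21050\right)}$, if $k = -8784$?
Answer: $\frac{59866499698}{155623481475} \approx 0.38469$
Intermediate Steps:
$\frac{2035}{\left(-23\right) \left(-23\right) 10} + \frac{1}{\left(k + 36735\right) \left(-21050\right)} = \frac{2035}{\left(-23\right) \left(-23\right) 10} + \frac{1}{\left(-8784 + 36735\right) \left(-21050\right)} = \frac{2035}{529 \cdot 10} + \frac{1}{27951} \left(- \frac{1}{21050}\right) = \frac{2035}{5290} + \frac{1}{27951} \left(- \frac{1}{21050}\right) = 2035 \cdot \frac{1}{5290} - \frac{1}{588368550} = \frac{407}{1058} - \frac{1}{588368550} = \frac{59866499698}{155623481475}$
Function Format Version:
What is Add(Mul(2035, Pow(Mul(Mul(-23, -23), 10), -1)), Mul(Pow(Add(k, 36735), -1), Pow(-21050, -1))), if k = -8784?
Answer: Rational(59866499698, 155623481475) ≈ 0.38469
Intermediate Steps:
Add(Mul(2035, Pow(Mul(Mul(-23, -23), 10), -1)), Mul(Pow(Add(k, 36735), -1), Pow(-21050, -1))) = Add(Mul(2035, Pow(Mul(Mul(-23, -23), 10), -1)), Mul(Pow(Add(-8784, 36735), -1), Pow(-21050, -1))) = Add(Mul(2035, Pow(Mul(529, 10), -1)), Mul(Pow(27951, -1), Rational(-1, 21050))) = Add(Mul(2035, Pow(5290, -1)), Mul(Rational(1, 27951), Rational(-1, 21050))) = Add(Mul(2035, Rational(1, 5290)), Rational(-1, 588368550)) = Add(Rational(407, 1058), Rational(-1, 588368550)) = Rational(59866499698, 155623481475)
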